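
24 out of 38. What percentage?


Percentage = (part / whole) × 100
= (24 / 38) × 100
≈ 63.16%

63.16%


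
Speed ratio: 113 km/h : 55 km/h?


Ratio = 113:55
GCD = 1
Simplified = 113:55
Time ratio (same distance) = 55:113
Speed ratio = 113:55

113:55


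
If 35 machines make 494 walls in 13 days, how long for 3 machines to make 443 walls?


Days ∝ work / workers, so d₂ = d₁ × (m₁/m₂) × (w₂/w₁)
Workers factor (inverse): 35/3 ≈ 11.6667
Work factor (direct): 443/494 ≈ 0.8968
d₂ = 13 × 35/3 × 443/494 = (13 × 35 × 443) / (3 × 494) = 201565/1482
≈ 136.01 days

136.01 days


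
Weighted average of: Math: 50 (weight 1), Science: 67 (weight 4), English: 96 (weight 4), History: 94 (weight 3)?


Numerator = 50×1 + 67×4 + 96×4 + 94×3
= 50 + 268 + 384 + 282
= 984
Total weight = 12
Weighted avg = 984/12
= 82.00

82.00


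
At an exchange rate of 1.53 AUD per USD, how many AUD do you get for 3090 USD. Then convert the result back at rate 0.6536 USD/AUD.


Amount × rate = 3090 × 1.53 = 4727.70 AUD
Round-trip: 4727.70 × 0.6536 = 3090.02 USD
= 4727.70 AUD, then 3090.02 USD

4727.70 AUD, then 3090.02 USD


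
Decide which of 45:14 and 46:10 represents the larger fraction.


45/14 = 3.2143
46/10 = 4.6000
3.2143 < 4.6000, so 45:14 is less
= 46:10

46:10


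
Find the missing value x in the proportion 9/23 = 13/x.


Cross multiply: 9 × x = 23 × 13
9x = 299
x = 299 / 9
= 33.22

33.22


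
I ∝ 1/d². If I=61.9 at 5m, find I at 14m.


I₁d₁² = I₂d₂²
I₂ = I₁ × (d₁/d₂)²
= 61.9 × (5/14)²
= 61.9 × 25/196
= 1547.5/196
≈ 7.8954

7.8954


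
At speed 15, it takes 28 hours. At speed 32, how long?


Inverse proportion: x × y = constant
k = 15 × 28 = 420
y₂ = k / 32 = 420 / 32
= 13.13

13.13


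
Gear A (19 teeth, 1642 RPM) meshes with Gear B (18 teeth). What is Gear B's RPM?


Gear ratio = 19:18 = 19:18
RPM_B = RPM_A × (teeth_A / teeth_B)
= 1642 × (19/18)
= 1733.2 RPM

1733.2 RPM


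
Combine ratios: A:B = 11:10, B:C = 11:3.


Match B: multiply A:B by 11 → 121:110
Multiply B:C by 10 → 110:30
Combined: 121:110:30
GCD = 1
= 121:110:30

121:110:30


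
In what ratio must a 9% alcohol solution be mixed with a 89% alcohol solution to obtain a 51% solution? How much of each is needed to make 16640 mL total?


Let x parts of 9% mix with y parts of 89%.
9x + 89y = 51(x + y)
9x + 89y = 51x + 51y
x(9 - 51) = y(51 - 89)
x/y = (89 - 51)/(51 - 9) = 38/42
Simplify: 19:21
Total parts = 40; one part = 16640/40 = 416.00 mL
9% solution: 19×416.00 = 7904.00 mL
89% solution: 21×416.00 = 8736.00 mL
= ratio 19:21; 7904.00 mL and 8736.00 mL

ratio 19:21; 7904.00 mL and 8736.00 mL


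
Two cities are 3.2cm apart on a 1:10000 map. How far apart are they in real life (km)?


Real distance = map distance × scale
= 3.2cm × 10000
= 32000 cm = 320.0 m
= 0.320 km

0.320 km


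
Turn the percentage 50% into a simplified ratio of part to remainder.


50% means 50 parts out of 100; remainder = 50
Part : remainder = 50:50
GCD = 50
= 1:1

1:1


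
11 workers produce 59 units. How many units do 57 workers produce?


Direct proportion: y/x = constant
k = 59/11 ≈ 5.3636
y₂ = k × 57 = 59 × 57 / 11 = 3363/11
≈ 305.73

305.73


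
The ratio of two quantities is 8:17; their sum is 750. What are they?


Let A = 8k, B = 17k.
8k + 17k = 750
25k = 750 → k = 750/25 = 30
A = 8×30 = 240, B = 17×30 = 510
= A = 240, B = 510

A = 240, B = 510


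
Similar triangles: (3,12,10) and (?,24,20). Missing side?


Scale factor = 24/12 = 2
Missing side = 3 × 2
= 6.0

6.0


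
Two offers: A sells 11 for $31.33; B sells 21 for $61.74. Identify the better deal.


Deal A: $31.33/11 = $2.8482/unit
Deal B: $61.74/21 = $2.9400/unit
A is cheaper per unit
= Deal A

Deal A


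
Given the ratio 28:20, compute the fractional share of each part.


Total parts = 28 + 20 = 48
First part: 28/48 = 7/12
Second part: 20/48 = 5/12
= 7/12 and 5/12

7/12 and 5/12


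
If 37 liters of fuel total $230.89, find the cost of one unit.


Unit rate = total / quantity
= 230.89 / 37
= $6.24 per unit

$6.24 per unit


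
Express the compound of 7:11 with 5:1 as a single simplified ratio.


Compound ratio = (7×5) : (11×1)
= 35:11
GCD = 1
= 35:11

35:11


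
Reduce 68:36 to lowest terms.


GCD(68, 36) = 4
68/4 : 36/4
= 17:9

17:9


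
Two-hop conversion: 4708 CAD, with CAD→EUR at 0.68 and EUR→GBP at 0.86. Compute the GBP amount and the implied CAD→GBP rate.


Step 1: 4708 CAD × 0.68 = 3201.44 EUR
Step 2: 3201.44 EUR × 0.86 = 2753.24 GBP
Implied rate CAD→GBP = 0.68 × 0.86 = 0.5848
= 2753.24 GBP; implied rate 0.5848 GBP/CAD

2753.24 GBP; implied rate 0.5848 GBP/CAD


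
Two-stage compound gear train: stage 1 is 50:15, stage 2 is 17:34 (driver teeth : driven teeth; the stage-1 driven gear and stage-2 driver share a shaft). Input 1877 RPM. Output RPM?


Stage 1: RPM_B = RPM_A × t_A/t_B = 1877 × 50/15 = 93850/15 ≈ 6256.67
B and C share a shaft → RPM_C = RPM_B
Stage 2: RPM_D = RPM_C × t_C/t_D = RPM_A × (t_A×t_C)/(t_B×t_D)
Overall ratio = (50×17)/(15×34) = 850/510
RPM_D = 1877 × 850/510 = 1595450/510
≈ 3128.33 RPM

3128.33 RPM


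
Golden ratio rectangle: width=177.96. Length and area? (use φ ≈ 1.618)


φ = (1 + √5) / 2 ≈ 1.618
Length = width × φ = 177.96 × 1.618 = 287.93928
≈ 287.94
Area = width × length = 177.96 × 287.93928 = 51241.6742688 ≈ 51241.67
= Length: 287.94, Area: 51241.67

Length: 287.94, Area: 51241.67


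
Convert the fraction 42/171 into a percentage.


Percentage = (part / whole) × 100
= (42 / 171) × 100
≈ 24.56%

24.56%


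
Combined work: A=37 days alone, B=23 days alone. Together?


Rate of A = 1/37 per day
Rate of B = 1/23 per day
Combined rate = 1/37 + 1/23 = 60/851 ≈ 0.0705 per day
Days = 1 / combined rate = 851/60
≈ 14.18 days

14.18 days


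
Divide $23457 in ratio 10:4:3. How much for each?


Total parts = 10 + 4 + 3 = 17
Part 1: 23457 × 10/17 = 13798.24
Part 2: 23457 × 4/17 = 5519.29
Part 3: 23457 × 3/17 = 4139.47
= Part 1: $13798.24, Part 2: $5519.29, Part 3: $4139.47

Part 1: $13798.24, Part 2: $5519.29, Part 3: $4139.47


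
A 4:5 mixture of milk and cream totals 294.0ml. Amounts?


Total parts = 4 + 5 = 9
milk: 294.0 × 4/9 = 130.7ml
cream: 294.0 × 5/9 = 163.3ml
= 130.7ml and 163.3ml

130.7ml and 163.3ml


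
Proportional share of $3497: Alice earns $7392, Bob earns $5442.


Total income = 7392 + 5442 = $12834
Alice: $3497 × 7392/12834 = $2014.17
Bob: $3497 × 5442/12834 = $1482.83
= Alice: $2014.17, Bob: $1482.83

Alice: $2014.17, Bob: $1482.83


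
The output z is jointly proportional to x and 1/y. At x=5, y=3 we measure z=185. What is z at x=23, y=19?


z = k·x/y
Solve for k using the known point: k = z·y/x = 185×3/5 = 555/5 = 111.0000
Now evaluate at x=23, y=19:
z = k × 23 / 19 = (555 × 23) / (5 × 19) = 12765/95
≈ 134.3684

134.3684


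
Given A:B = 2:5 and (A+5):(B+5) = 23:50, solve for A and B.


Let A = 2k, B = 5k.
(2k + 5) / (5k + 5) = 23/50
Cross-multiply: 50(2k + 5) = 23(5k + 5)
100k + 250 = 115k + 115
100k - 115k = 115 - 250
-15k = -135
k = -135/-15 = 9
A = 2×9 = 18, B = 5×9 = 45
= A = 18, B = 45

A = 18, B = 45


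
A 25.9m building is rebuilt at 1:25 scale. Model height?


Model size = real / scale
= 25.9 / 25
= 1.0360 m

1.0360 m


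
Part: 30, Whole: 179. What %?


Percentage = (part / whole) × 100
= (30 / 179) × 100
≈ 16.76%

16.76%


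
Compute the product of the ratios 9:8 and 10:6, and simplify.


Compound ratio = (9×10) : (8×6)
= 90:48
GCD = 6
= 15:8

15:8


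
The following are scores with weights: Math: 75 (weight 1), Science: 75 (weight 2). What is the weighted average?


Numerator = 75×1 + 75×2
= 75 + 150
= 225
Total weight = 3
Weighted avg = 225/3
= 75.00

75.00


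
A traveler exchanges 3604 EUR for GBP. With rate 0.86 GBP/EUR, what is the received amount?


Amount × rate = 3604 × 0.86
= 3099.44 GBP

3099.44 GBP


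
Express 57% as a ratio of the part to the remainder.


57% means 57 parts out of 100; remainder = 43
Part : remainder = 57:43
GCD = 1
= 57:43

57:43


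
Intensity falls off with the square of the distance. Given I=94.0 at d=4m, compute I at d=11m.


I₁d₁² = I₂d₂²
I₂ = I₁ × (d₁/d₂)²
= 94.0 × (4/11)²
= 94.0 × 16/121
= 1504/121
≈ 12.4298

12.4298


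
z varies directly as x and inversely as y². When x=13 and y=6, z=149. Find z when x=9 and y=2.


z = k·x/y²
Solve for k using the known point: k = z·y²/x = 149×36/13 = 5364/13 ≈ 412.6154
Now evaluate at x=9, y=2:
z = k × 9 / 4 = (5364 × 9) / (13 × 4) = 48276/52
≈ 928.3846

928.3846


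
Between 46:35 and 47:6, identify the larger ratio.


46/35 = 1.3143
47/6 = 7.8333
1.3143 < 7.8333, so 46:35 is less
= 47:6

47:6


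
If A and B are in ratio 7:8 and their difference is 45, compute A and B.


Let A = 7k, B = 8k.
8k - 7k = 45
1k = 45 → k = 45/1 = 45
A = 7×45 = 315, B = 8×45 = 360
= A = 315, B = 360

A = 315, B = 360


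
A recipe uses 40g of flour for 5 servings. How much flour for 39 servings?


Direct proportion: y/x = constant
k = 40/5 = 8.0000
y₂ = k × 39 = 40 × 39 / 5 = 1560/5
= 312.00

312.00


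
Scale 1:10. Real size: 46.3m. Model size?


Model size = real / scale
= 46.3 / 10
= 4.6300 m

4.6300 m


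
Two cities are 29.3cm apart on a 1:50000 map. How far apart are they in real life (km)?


Real distance = map distance × scale
= 29.3cm × 50000
= 1465000 cm = 14650.0 m
= 14.650 km

14.650 km


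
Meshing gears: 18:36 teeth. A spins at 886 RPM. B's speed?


Gear ratio = 18:36 = 1:2
RPM_B = RPM_A × (teeth_A / teeth_B)
= 886 × (18/36)
= 443.0 RPM

443.0 RPM


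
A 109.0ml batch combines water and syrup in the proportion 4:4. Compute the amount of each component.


Total parts = 4 + 4 = 8
water: 109.0 × 4/8 = 54.5ml
syrup: 109.0 × 4/8 = 54.5ml
= 54.5ml and 54.5ml

54.5ml and 54.5ml


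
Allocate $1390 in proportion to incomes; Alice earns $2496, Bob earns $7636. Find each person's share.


Total income = 2496 + 7636 = $10132
Alice: $1390 × 2496/10132 = $342.42
Bob: $1390 × 7636/10132 = $1047.58
= Alice: $342.42, Bob: $1047.58

Alice: $342.42, Bob: $1047.58


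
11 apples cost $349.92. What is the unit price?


Unit rate = total / quantity
= 349.92 / 11
= $31.81 per unit

$31.81 per unit


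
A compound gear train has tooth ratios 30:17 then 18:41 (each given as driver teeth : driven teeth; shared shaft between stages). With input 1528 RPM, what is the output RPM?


Stage 1: RPM_B = RPM_A × t_A/t_B = 1528 × 30/17 = 45840/17 ≈ 2696.47
B and C share a shaft → RPM_C = RPM_B
Stage 2: RPM_D = RPM_C × t_C/t_D = RPM_A × (t_A×t_C)/(t_B×t_D)
Overall ratio = (30×18)/(17×41) = 540/697
RPM_D = 1528 × 540/697 = 825120/697
≈ 1183.82 RPM

1183.82 RPM


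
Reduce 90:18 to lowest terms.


GCD(90, 18) = 18
90/18 : 18/18
= 5:1

5:1


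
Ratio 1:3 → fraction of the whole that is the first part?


Total parts = 1 + 3 = 4
First part: 1/4 = 1/4
= 1/4

1/4


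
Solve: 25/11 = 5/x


Cross multiply: 25 × x = 11 × 5
25x = 55
x = 55 / 25
= 2.20

2.20


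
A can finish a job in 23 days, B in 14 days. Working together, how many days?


Rate of A = 1/23 per day
Rate of B = 1/14 per day
Combined rate = 1/23 + 1/14 = 37/322 ≈ 0.1149 per day
Days = 1 / combined rate = 322/37
≈ 8.70 days

8.70 days


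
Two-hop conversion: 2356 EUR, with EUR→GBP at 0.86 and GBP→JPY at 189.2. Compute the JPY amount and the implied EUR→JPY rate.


Step 1: 2356 EUR × 0.86 = 2026.16 GBP
Step 2: 2026.16 GBP × 189.2 = 383349.47 JPY
Implied rate EUR→JPY = 0.86 × 189.2 = 162.7120
= 383349.47 JPY; implied rate 162.7120 JPY/EUR

383349.47 JPY; implied rate 162.7120 JPY/EUR


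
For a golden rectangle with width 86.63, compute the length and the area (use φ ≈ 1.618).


φ = (1 + √5) / 2 ≈ 1.618
Length = width × φ = 86.63 × 1.618 = 140.16734
≈ 140.17
Area = width × length = 86.63 × 140.16734 = 12142.6966642 ≈ 12142.70
= Length: 140.17, Area: 12142.70

Length: 140.17, Area: 12142.70


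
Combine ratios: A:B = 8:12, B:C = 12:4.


Match B: multiply A:B by 12 → 96:144
Multiply B:C by 12 → 144:48
Combined: 96:144:48
GCD = 48
= 2:3:1

2:3:1


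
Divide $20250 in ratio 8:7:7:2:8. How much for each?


Total parts = 8 + 7 + 7 + 2 + 8 = 32
Part 1: 20250 × 8/32 = 5062.50
Part 2: 20250 × 7/32 = 4429.69
Part 3: 20250 × 7/32 = 4429.69
Part 4: 20250 × 2/32 = 1265.63
Part 5: 20250 × 8/32 = 5062.50
= Part 1: $5062.50, Part 2: $4429.69, Part 3: $4429.69, Part 4: $1265.63, Part 5: $5062.50

Part 1: $5062.50, Part 2: $4429.69, Part 3: $4429.69, Part 4: $1265.63, Part 5: $5062.50


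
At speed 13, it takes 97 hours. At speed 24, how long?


Inverse proportion: x × y = constant
k = 13 × 97 = 1261
y₂ = k / 24 = 1261 / 24
= 52.54

52.54


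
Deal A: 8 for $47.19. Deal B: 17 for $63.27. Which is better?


Deal A: $47.19/8 = $5.8988/unit
Deal B: $63.27/17 = $3.7218/unit
B is cheaper per unit
= Deal B

Deal B


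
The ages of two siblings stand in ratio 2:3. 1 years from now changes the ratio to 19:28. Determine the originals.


Let A = 2k, B = 3k.
(2k + 1) / (3k + 1) = 19/28
Cross-multiply: 28(2k + 1) = 19(3k + 1)
56k + 28 = 57k + 19
56k - 57k = 19 - 28
-1k = -9
k = -9/-1 = 9
A = 2×9 = 18, B = 3×9 = 27
= A = 18, B = 27

A = 18, B = 27


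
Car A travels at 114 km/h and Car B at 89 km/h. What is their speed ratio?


Ratio = 114:89
GCD = 1
Simplified = 114:89
Time ratio (same distance) = 89:114
Speed ratio = 114:89

114:89


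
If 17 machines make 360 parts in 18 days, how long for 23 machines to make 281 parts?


Days ∝ work / workers, so d₂ = d₁ × (m₁/m₂) × (w₂/w₁)
Workers factor (inverse): 17/23 ≈ 0.7391
Work factor (direct): 281/360 ≈ 0.7806
d₂ = 18 × 17/23 × 281/360 = (18 × 17 × 281) / (23 × 360) = 85986/8280
≈ 10.38 days

10.38 days


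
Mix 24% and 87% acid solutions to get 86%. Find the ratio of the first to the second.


Let x parts of 24% mix with y parts of 87%.
24x + 87y = 86(x + y)
24x + 87y = 86x + 86y
x(24 - 86) = y(86 - 87)
x/y = (87 - 86)/(86 - 24) = 1/62
Simplify: 1:62
= 1:62

1:62


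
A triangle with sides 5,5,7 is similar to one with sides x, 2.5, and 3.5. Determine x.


Scale factor = 2.5/5 = 0.5
Missing side = 5 × 0.5
= 2.5

2.5


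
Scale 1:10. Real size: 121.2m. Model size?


Model size = real / scale
= 121.2 / 10
= 12.1200 m

12.1200 m


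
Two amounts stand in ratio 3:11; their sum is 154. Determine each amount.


Let A = 3k, B = 11k.
3k + 11k = 154
14k = 154 → k = 154/14 = 11
A = 3×11 = 33, B = 11×11 = 121
= A = 33, B = 121

A = 33, B = 121


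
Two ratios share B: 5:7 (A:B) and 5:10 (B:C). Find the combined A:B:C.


Match B: multiply A:B by 5 → 25:35
Multiply B:C by 7 → 35:70
Combined: 25:35:70
GCD = 5
= 5:7:14

5:7:14


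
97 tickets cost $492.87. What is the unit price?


Unit rate = total / quantity
= 492.87 / 97
= $5.08 per unit

$5.08 per unit


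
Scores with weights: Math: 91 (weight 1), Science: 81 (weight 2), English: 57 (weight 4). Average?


Numerator = 91×1 + 81×2 + 57×4
= 91 + 162 + 228
= 481
Total weight = 7
Weighted avg = 481/7
= 68.71

68.71


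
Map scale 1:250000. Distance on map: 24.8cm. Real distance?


Real distance = map distance × scale
= 24.8cm × 250000
= 6200000 cm = 62000.0 m
= 62.000 km

62.000 km


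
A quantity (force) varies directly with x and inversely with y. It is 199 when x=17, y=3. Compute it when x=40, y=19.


z = k·x/y
Solve for k using the known point: k = z·y/x = 199×3/17 = 597/17 ≈ 35.1176
Now evaluate at x=40, y=19:
z = k × 40 / 19 = (597 × 40) / (17 × 19) = 23880/323
≈ 73.9319

73.9319


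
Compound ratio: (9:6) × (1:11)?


Compound ratio = (9×1) : (6×11)
= 9:66
GCD = 3
= 3:22

3:22


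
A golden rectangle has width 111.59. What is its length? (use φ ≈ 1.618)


φ = (1 + √5) / 2 ≈ 1.618
Length = width × φ = 111.59 × 1.618 = 180.55262
≈ 180.55

180.55


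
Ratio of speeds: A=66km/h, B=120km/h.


Ratio = 66:120
GCD = 6
Simplified = 11:20
Time ratio (same distance) = 20:11
Speed ratio = 11:20

11:20


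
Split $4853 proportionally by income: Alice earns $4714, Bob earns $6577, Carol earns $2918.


Total income = 4714 + 6577 + 2918 = $14209
Alice: $4853 × 4714/14209 = $1610.04
Bob: $4853 × 6577/14209 = $2246.34
Carol: $4853 × 2918/14209 = $996.63
= Alice: $1610.04, Bob: $2246.34, Carol: $996.63

Alice: $1610.04, Bob: $2246.34, Carol: $996.63


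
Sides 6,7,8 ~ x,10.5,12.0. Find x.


Scale factor = 10.5/7 = 1.5
Missing side = 6 × 1.5
= 9.0

9.0


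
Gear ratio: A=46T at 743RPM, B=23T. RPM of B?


Gear ratio = 46:23 = 2:1
RPM_B = RPM_A × (teeth_A / teeth_B)
= 743 × (46/23)
= 1486.0 RPM

1486.0 RPM


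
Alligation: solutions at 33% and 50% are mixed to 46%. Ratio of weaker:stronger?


Let x parts of 33% mix with y parts of 50%.
33x + 50y = 46(x + y)
33x + 50y = 46x + 46y
x(33 - 46) = y(46 - 50)
x/y = (50 - 46)/(46 - 33) = 4/13
Simplify: 4:13
= 4:13

4:13


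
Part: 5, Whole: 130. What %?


Percentage = (part / whole) × 100
= (5 / 130) × 100
≈ 3.85%

3.85%


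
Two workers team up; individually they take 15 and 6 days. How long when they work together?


Rate of A = 1/15 per day
Rate of B = 1/6 per day
Combined rate = 1/15 + 1/6 = 21/90 ≈ 0.2333 per day
Days = 1 / combined rate = 90/21
≈ 4.29 days

4.29 days


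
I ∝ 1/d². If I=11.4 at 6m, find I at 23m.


I₁d₁² = I₂d₂²
I₂ = I₁ × (d₁/d₂)²
= 11.4 × (6/23)²
= 11.4 × 36/529
= 410.4/529
≈ 0.7758

0.7758


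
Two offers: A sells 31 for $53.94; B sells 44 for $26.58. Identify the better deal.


Deal A: $53.94/31 = $1.7400/unit
Deal B: $26.58/44 = $0.6041/unit
B is cheaper per unit
= Deal B

Deal B


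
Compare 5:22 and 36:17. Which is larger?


5/22 = 0.2273
36/17 = 2.1176
0.2273 < 2.1176, so 5:22 is less
= 36:17

36:17


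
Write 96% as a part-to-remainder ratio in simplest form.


96% means 96 parts out of 100; remainder = 4
Part : remainder = 96:4
GCD = 4
= 24:1

24:1


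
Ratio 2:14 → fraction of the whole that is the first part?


Total parts = 2 + 14 = 16
First part: 2/16 = 1/8
= 1/8

1/8


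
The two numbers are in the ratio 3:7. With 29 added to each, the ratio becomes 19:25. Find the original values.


Let A = 3k, B = 7k.
(3k + 29) / (7k + 29) = 19/25
Cross-multiply: 25(3k + 29) = 19(7k + 29)
75k + 725 = 133k + 551
75k - 133k = 551 - 725
-58k = -174
k = -174/-58 = 3
A = 3×3 = 9, B = 7×3 = 21
= A = 9, B = 21

A = 9, B = 21


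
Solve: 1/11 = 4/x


Cross multiply: 1 × x = 11 × 4
1x = 44
x = 44 / 1
= 44.00

44.00


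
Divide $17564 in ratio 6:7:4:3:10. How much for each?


Total parts = 6 + 7 + 4 + 3 + 10 = 30
Part 1: 17564 × 6/30 = 3512.80
Part 2: 17564 × 7/30 = 4098.27
Part 3: 17564 × 4/30 = 2341.87
Part 4: 17564 × 3/30 = 1756.40
Part 5: 17564 × 10/30 = 5854.67
= Part 1: $3512.80, Part 2: $4098.27, Part 3: $2341.87, Part 4: $1756.40, Part 5: $5854.67

Part 1: $3512.80, Part 2: $4098.27, Part 3: $2341.87, Part 4: $1756.40, Part 5: $5854.67


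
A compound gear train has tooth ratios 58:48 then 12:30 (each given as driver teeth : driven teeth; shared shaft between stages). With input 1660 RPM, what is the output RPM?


Stage 1: RPM_B = RPM_A × t_A/t_B = 1660 × 58/48 = 96280/48 ≈ 2005.83
B and C share a shaft → RPM_C = RPM_B
Stage 2: RPM_D = RPM_C × t_C/t_D = RPM_A × (t_A×t_C)/(t_B×t_D)
Overall ratio = (58×12)/(48×30) = 696/1440
RPM_D = 1660 × 696/1440 = 1155360/1440
≈ 802.33 RPM

802.33 RPM


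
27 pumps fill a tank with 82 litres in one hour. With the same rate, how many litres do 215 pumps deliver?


Direct proportion: y/x = constant
k = 82/27 ≈ 3.0370
y₂ = k × 215 = 82 × 215 / 27 = 17630/27
≈ 652.96

652.96


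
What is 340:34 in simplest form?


GCD(340, 34) = 34
340/34 : 34/34
= 10:1

10:1


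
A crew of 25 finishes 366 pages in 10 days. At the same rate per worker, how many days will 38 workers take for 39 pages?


Days ∝ work / workers, so d₂ = d₁ × (m₁/m₂) × (w₂/w₁)
Workers factor (inverse): 25/38 ≈ 0.6579
Work factor (direct): 39/366 ≈ 0.1066
d₂ = 10 × 25/38 × 39/366 = (10 × 25 × 39) / (38 × 366) = 9750/13908
≈ 0.70 days

0.70 days


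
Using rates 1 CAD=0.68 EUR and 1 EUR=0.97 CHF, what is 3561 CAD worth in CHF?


Step 1: 3561 CAD × 0.68 = 2421.48 EUR
Step 2: 2421.48 EUR × 0.97 = 2348.84 CHF
Implied rate CAD→CHF = 0.68 × 0.97 = 0.6596
= 2348.84 CHF

2348.84 CHF


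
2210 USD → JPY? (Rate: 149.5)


Amount × rate = 2210 × 149.5
= 330395.00 JPY

330395.00 JPY


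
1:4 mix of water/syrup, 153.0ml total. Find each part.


Total parts = 1 + 4 = 5
water: 153.0 × 1/5 = 30.6ml
syrup: 153.0 × 4/5 = 122.4ml
= 30.6ml and 122.4ml

30.6ml and 122.4ml


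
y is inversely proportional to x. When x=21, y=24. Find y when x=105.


Inverse proportion: x × y = constant
k = 21 × 24 = 504
y₂ = k / 105 = 504 / 105
= 4.80

4.80


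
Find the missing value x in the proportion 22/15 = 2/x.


Cross multiply: 22 × x = 15 × 2
22x = 30
x = 30 / 22
= 1.36

1.36


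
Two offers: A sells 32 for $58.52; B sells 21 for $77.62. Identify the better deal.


Deal A: $58.52/32 = $1.8288/unit
Deal B: $77.62/21 = $3.6962/unit
A is cheaper per unit
= Deal A

Deal A


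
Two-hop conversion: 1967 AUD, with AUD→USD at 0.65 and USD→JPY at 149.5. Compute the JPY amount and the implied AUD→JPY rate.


Step 1: 1967 AUD × 0.65 = 1278.55 USD
Step 2: 1278.55 USD × 149.5 = 191143.23 JPY
Implied rate AUD→JPY = 0.65 × 149.5 = 97.1750
= 191143.23 JPY; implied rate 97.1750 JPY/AUD

191143.23 JPY; implied rate 97.1750 JPY/AUD


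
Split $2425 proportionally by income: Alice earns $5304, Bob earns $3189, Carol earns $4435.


Total income = 5304 + 3189 + 4435 = $12928
Alice: $2425 × 5304/12928 = $994.91
Bob: $2425 × 3189/12928 = $598.18
Carol: $2425 × 4435/12928 = $831.91
= Alice: $994.91, Bob: $598.18, Carol: $831.91

Alice: $994.91, Bob: $598.18, Carol: $831.91


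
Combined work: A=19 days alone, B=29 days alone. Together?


Rate of A = 1/19 per day
Rate of B = 1/29 per day
Combined rate = 1/19 + 1/29 = 48/551 ≈ 0.0871 per day
Days = 1 / combined rate = 551/48
≈ 11.48 days

11.48 days


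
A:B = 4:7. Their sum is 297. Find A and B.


Let A = 4k, B = 7k.
4k + 7k = 297
11k = 297 → k = 297/11 = 27
A = 4×27 = 108, B = 7×27 = 189
= A = 108, B = 189

A = 108, B = 189


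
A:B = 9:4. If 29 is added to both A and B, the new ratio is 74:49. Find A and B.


Let A = 9k, B = 4k.
(9k + 29) / (4k + 29) = 74/49
Cross-multiply: 49(9k + 29) = 74(4k + 29)
441k + 1421 = 296k + 2146
441k - 296k = 2146 - 1421
145k = 725
k = 725/145 = 5
A = 9×5 = 45, B = 4×5 = 20
= A = 45, B = 20

A = 45, B = 20


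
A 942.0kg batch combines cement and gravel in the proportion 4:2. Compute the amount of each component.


Total parts = 4 + 2 = 6
cement: 942.0 × 4/6 = 628.0kg
gravel: 942.0 × 2/6 = 314.0kg
= 628.0kg and 314.0kg

628.0kg and 314.0kg


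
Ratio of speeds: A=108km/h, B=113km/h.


Ratio = 108:113
GCD = 1
Simplified = 108:113
Time ratio (same distance) = 113:108
Speed ratio = 108:113

108:113


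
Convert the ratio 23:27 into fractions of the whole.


Total parts = 23 + 27 = 50
First part: 23/50 = 23/50
Second part: 27/50 = 27/50
= 23/50 and 27/50

23/50 and 27/50


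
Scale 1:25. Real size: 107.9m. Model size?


Model size = real / scale
= 107.9 / 25
= 4.3160 m

4.3160 m


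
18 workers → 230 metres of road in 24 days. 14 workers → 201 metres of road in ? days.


Days ∝ work / workers, so d₂ = d₁ × (m₁/m₂) × (w₂/w₁)
Workers factor (inverse): 18/14 ≈ 1.2857
Work factor (direct): 201/230 ≈ 0.8739
d₂ = 24 × 18/14 × 201/230 = (24 × 18 × 201) / (14 × 230) = 86832/3220
≈ 26.97 days

26.97 days


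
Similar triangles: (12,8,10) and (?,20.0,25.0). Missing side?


Scale factor = 20.0/8 = 2.5
Missing side = 12 × 2.5
= 30.0

30.0


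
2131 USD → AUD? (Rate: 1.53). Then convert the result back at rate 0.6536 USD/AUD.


Amount × rate = 2131 × 1.53 = 3260.43 AUD
Round-trip: 3260.43 × 0.6536 = 2131.02 USD
= 3260.43 AUD, then 2131.02 USD

3260.43 AUD, then 2131.02 USD


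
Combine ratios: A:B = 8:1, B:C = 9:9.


Match B: multiply A:B by 9 → 72:9
Multiply B:C by 1 → 9:9
Combined: 72:9:9
GCD = 9
= 8:1:1

8:1:1


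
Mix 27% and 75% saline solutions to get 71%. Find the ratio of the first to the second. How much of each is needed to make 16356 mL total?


Let x parts of 27% mix with y parts of 75%.
27x + 75y = 71(x + y)
27x + 75y = 71x + 71y
x(27 - 71) = y(71 - 75)
x/y = (75 - 71)/(71 - 27) = 4/44
Simplify: 1:11
Total parts = 12; one part = 16356/12 = 1363.00 mL
27% solution: 1×1363.00 = 1363.00 mL
75% solution: 11×1363.00 = 14993.00 mL
= ratio 1:11; 1363.00 mL and 14993.00 mL

ratio 1:11; 1363.00 mL and 14993.00 mL


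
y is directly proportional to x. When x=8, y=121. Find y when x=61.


Direct proportion: y/x = constant
k = 121/8 = 15.1250
y₂ = k × 61 = 121 × 61 / 8 = 7381/8
≈ 922.63

922.63


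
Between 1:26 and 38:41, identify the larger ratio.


1/26 = 0.0385
38/41 = 0.9268
0.0385 < 0.9268, so 1:26 is less
= 38:41

38:41


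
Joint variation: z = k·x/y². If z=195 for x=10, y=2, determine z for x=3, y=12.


z = k·x/y²
Solve for k using the known point: k = z·y²/x = 195×4/10 = 780/10 = 78.0000
Now evaluate at x=3, y=12:
z = k × 3 / 144 = (780 × 3) / (10 × 144) = 2340/1440
= 1.6250

1.6250


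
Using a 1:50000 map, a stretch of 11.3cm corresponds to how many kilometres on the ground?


Real distance = map distance × scale
= 11.3cm × 50000
= 565000 cm = 5650.0 m
= 5.650 km

5.650 km


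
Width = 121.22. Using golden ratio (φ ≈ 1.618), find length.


φ = (1 + √5) / 2 ≈ 1.618
Length = width × φ = 121.22 × 1.618 = 196.13396
≈ 196.13

196.13


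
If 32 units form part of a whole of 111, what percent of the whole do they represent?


Percentage = (part / whole) × 100
= (32 / 111) × 100
≈ 28.83%

28.83%


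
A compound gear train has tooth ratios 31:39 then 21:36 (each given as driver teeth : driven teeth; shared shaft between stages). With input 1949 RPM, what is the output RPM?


Stage 1: RPM_B = RPM_A × t_A/t_B = 1949 × 31/39 = 60419/39 ≈ 1549.21
B and C share a shaft → RPM_C = RPM_B
Stage 2: RPM_D = RPM_C × t_C/t_D = RPM_A × (t_A×t_C)/(t_B×t_D)
Overall ratio = (31×21)/(39×36) = 651/1404
RPM_D = 1949 × 651/1404 = 1268799/1404
≈ 903.70 RPM

903.70 RPM


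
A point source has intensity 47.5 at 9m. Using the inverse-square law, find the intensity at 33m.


I₁d₁² = I₂d₂²
I₂ = I₁ × (d₁/d₂)²
= 47.5 × (9/33)²
= 47.5 × 81/1089
= 3847.5/1089
≈ 3.5331

3.5331


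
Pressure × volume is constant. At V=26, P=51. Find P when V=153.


Inverse proportion: x × y = constant
k = 26 × 51 = 1326
y₂ = k / 153 = 1326 / 153
= 8.67

8.67


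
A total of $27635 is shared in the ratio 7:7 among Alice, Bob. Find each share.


Total parts = 7 + 7 = 14
Alice: 27635 × 7/14 = 13817.50
Bob: 27635 × 7/14 = 13817.50
= Alice: $13817.50, Bob: $13817.50

Alice: $13817.50, Bob: $13817.50


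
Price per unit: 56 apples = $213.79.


Unit rate = total / quantity
= 213.79 / 56
= $3.82 per unit

$3.82 per unit


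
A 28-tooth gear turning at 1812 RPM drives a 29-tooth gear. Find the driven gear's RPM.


Gear ratio = 28:29 = 28:29
RPM_B = RPM_A × (teeth_A / teeth_B)
= 1812 × (28/29)
= 1749.5 RPM

1749.5 RPM


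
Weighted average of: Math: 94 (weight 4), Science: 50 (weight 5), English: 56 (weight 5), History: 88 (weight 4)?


Numerator = 94×4 + 50×5 + 56×5 + 88×4
= 376 + 250 + 280 + 352
= 1258
Total weight = 18
Weighted avg = 1258/18
= 69.89

69.89


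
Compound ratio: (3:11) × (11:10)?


Compound ratio = (3×11) : (11×10)
= 33:110
GCD = 11
= 3:10

3:10


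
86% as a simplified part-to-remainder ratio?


86% means 86 parts out of 100; remainder = 14
Part : remainder = 86:14
GCD = 2
= 43:7

43:7


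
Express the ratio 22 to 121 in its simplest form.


GCD(22, 121) = 11
22/11 : 121/11
= 2:11

2:11


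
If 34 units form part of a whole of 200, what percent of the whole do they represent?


Percentage = (part / whole) × 100
= (34 / 200) × 100
= 17.00%

17.00%


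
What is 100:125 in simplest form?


GCD(100, 125) = 25
100/25 : 125/25
= 4:5

4:5


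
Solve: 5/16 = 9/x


Cross multiply: 5 × x = 16 × 9
5x = 144
x = 144 / 5
= 28.80

28.80


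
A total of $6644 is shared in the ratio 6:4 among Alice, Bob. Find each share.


Total parts = 6 + 4 = 10
Alice: 6644 × 6/10 = 3986.40
Bob: 6644 × 4/10 = 2657.60
= Alice: $3986.40, Bob: $2657.60

Alice: $3986.40, Bob: $2657.60


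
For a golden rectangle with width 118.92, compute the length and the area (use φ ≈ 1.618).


φ = (1 + √5) / 2 ≈ 1.618
Length = width × φ = 118.92 × 1.618 = 192.41256
≈ 192.41
Area = width × length = 118.92 × 192.41256 = 22881.7016352 ≈ 22881.70
= Length: 192.41, Area: 22881.70

Length: 192.41, Area: 22881.70


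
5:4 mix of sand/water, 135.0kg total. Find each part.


Total parts = 5 + 4 = 9
sand: 135.0 × 5/9 = 75.0kg
water: 135.0 × 4/9 = 60.0kg
= 75.0kg and 60.0kg

75.0kg and 60.0kg


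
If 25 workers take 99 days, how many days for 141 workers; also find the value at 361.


Inverse proportion: x × y = constant
k = 25 × 99 = 2475
At x=141: k/141 = 17.55
At x=361: k/361 = 6.86
= 17.55 and 6.86

17.55 and 6.86


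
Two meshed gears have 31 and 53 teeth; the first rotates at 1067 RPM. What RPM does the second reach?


Gear ratio = 31:53 = 31:53
RPM_B = RPM_A × (teeth_A / teeth_B)
= 1067 × (31/53)
= 624.1 RPM

624.1 RPM


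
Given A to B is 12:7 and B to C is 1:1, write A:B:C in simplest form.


Match B: multiply A:B by 1 → 12:7
Multiply B:C by 7 → 7:7
Combined: 12:7:7
GCD = 1
= 12:7:7

12:7:7


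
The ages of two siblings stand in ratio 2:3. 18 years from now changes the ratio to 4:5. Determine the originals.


Let A = 2k, B = 3k.
(2k + 18) / (3k + 18) = 4/5
Cross-multiply: 5(2k + 18) = 4(3k + 18)
10k + 90 = 12k + 72
10k - 12k = 72 - 90
-2k = -18
k = -18/-2 = 9
A = 2×9 = 18, B = 3×9 = 27
= A = 18, B = 27

A = 18, B = 27


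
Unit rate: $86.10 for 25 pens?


Unit rate = total / quantity
= 86.10 / 25
= $3.44 per unit

$3.44 per unit


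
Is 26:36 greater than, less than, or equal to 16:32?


26/36 = 0.7222
16/32 = 0.5000
0.7222 > 0.5000, so 26:36 is greater
= greater than

greater than


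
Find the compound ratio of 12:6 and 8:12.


Compound ratio = (12×8) : (6×12)
= 96:72
GCD = 24
= 4:3

4:3


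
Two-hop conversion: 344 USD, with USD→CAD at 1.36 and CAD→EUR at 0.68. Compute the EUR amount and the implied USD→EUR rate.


Step 1: 344 USD × 1.36 = 467.84 CAD
Step 2: 467.84 CAD × 0.68 = 318.13 EUR
Implied rate USD→EUR = 1.36 × 0.68 = 0.9248
= 318.13 EUR; implied rate 0.9248 EUR/USD

318.13 EUR; implied rate 0.9248 EUR/USD


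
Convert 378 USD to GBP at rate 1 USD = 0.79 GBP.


Amount × rate = 378 × 0.79
= 298.62 GBP

298.62 GBP


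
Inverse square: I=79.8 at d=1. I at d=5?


I₁d₁² = I₂d₂²
I₂ = I₁ × (d₁/d₂)²
= 79.8 × (1/5)²
= 79.8 × 1/25
= 79.8/25
= 3.1920

3.1920


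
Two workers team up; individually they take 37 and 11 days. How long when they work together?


Rate of A = 1/37 per day
Rate of B = 1/11 per day
Combined rate = 1/37 + 1/11 = 48/407 ≈ 0.1179 per day
Days = 1 / combined rate = 407/48
≈ 8.48 days

8.48 days


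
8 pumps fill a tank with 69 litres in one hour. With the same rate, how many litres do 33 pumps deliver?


Direct proportion: y/x = constant
k = 69/8 = 8.6250
y₂ = k × 33 = 69 × 33 / 8 = 2277/8
≈ 284.63

284.63


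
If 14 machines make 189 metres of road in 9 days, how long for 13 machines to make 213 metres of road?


Days ∝ work / workers, so d₂ = d₁ × (m₁/m₂) × (w₂/w₁)
Workers factor (inverse): 14/13 ≈ 1.0769
Work factor (direct): 213/189 ≈ 1.1270
d₂ = 9 × 14/13 × 213/189 = (9 × 14 × 213) / (13 × 189) = 26838/2457
≈ 10.92 days

10.92 days


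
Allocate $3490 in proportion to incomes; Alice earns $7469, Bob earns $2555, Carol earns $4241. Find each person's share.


Total income = 7469 + 2555 + 4241 = $14265
Alice: $3490 × 7469/14265 = $1827.33
Bob: $3490 × 2555/14265 = $625.09
Carol: $3490 × 4241/14265 = $1037.58
= Alice: $1827.33, Bob: $625.09, Carol: $1037.58

Alice: $1827.33, Bob: $625.09, Carol: $1037.58


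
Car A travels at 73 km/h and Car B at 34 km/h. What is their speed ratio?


Ratio = 73:34
GCD = 1
Simplified = 73:34
Time ratio (same distance) = 34:73
Speed ratio = 73:34

73:34


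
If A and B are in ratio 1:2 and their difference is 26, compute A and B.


Let A = 1k, B = 2k.
2k - 1k = 26
1k = 26 → k = 26/1 = 26
A = 1×26 = 26, B = 2×26 = 52
= A = 26, B = 52

A = 26, B = 52


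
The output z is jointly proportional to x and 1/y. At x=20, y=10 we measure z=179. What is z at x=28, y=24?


z = k·x/y
Solve for k using the known point: k = z·y/x = 179×10/20 = 1790/20 = 89.5000
Now evaluate at x=28, y=24:
z = k × 28 / 24 = (1790 × 28) / (20 × 24) = 50120/480
≈ 104.4167

104.4167


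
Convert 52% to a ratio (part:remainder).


52% means 52 parts out of 100; remainder = 48
Part : remainder = 52:48
GCD = 4
= 13:12

13:12


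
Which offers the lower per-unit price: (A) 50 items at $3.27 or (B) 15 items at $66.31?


Deal A: $3.27/50 = $0.0654/unit
Deal B: $66.31/15 = $4.4207/unit
A is cheaper per unit
= Deal A

Deal A


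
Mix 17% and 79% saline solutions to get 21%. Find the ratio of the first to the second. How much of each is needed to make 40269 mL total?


Let x parts of 17% mix with y parts of 79%.
17x + 79y = 21(x + y)
17x + 79y = 21x + 21y
x(17 - 21) = y(21 - 79)
x/y = (79 - 21)/(21 - 17) = 58/4
Simplify: 29:2
Total parts = 31; one part = 40269/31 = 1299.00 mL
17% solution: 29×1299.00 = 37671.00 mL
79% solution: 2×1299.00 = 2598.00 mL
= ratio 29:2; 37671.00 mL and 2598.00 mL

ratio 29:2; 37671.00 mL and 2598.00 mL


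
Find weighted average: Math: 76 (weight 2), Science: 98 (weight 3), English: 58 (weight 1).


Numerator = 76×2 + 98×3 + 58×1
= 152 + 294 + 58
= 504
Total weight = 6
Weighted avg = 504/6
= 84.00

84.00


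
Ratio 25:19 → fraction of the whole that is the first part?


Total parts = 25 + 19 = 44
First part: 25/44 = 25/44
= 25/44

25/44


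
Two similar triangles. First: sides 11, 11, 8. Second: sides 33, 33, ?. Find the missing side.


Scale factor = 33/11 = 3
Missing side = 8 × 3
= 24.0

24.0


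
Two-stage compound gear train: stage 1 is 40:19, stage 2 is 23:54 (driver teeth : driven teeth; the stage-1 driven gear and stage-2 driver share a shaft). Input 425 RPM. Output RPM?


Stage 1: RPM_B = RPM_A × t_A/t_B = 425 × 40/19 = 17000/19 ≈ 894.74
B and C share a shaft → RPM_C = RPM_B
Stage 2: RPM_D = RPM_C × t_C/t_D = RPM_A × (t_A×t_C)/(t_B×t_D)
Overall ratio = (40×23)/(19×54) = 920/1026
RPM_D = 425 × 920/1026 = 391000/1026
≈ 381.09 RPM

381.09 RPM


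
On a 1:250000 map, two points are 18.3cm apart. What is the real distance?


Real distance = map distance × scale
= 18.3cm × 250000
= 4575000 cm = 45750.0 m
= 45.750 km

45.750 km


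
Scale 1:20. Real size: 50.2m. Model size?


Model size = real / scale
= 50.2 / 20
= 2.5100 m

2.5100 m


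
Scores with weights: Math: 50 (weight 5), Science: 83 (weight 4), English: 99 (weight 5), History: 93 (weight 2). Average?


Numerator = 50×5 + 83×4 + 99×5 + 93×2
= 250 + 332 + 495 + 186
= 1263
Total weight = 16
Weighted avg = 1263/16
= 78.94

78.94


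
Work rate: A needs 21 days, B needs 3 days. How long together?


Rate of A = 1/21 per day
Rate of B = 1/3 per day
Combined rate = 1/21 + 1/3 = 24/63 ≈ 0.3810 per day
Days = 1 / combined rate = 63/24
≈ 2.63 days

2.63 days


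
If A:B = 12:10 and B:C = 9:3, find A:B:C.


Match B: multiply A:B by 9 → 108:90
Multiply B:C by 10 → 90:30
Combined: 108:90:30
GCD = 6
= 18:15:5

18:15:5


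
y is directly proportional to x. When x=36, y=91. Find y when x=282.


Direct proportion: y/x = constant
k = 91/36 ≈ 2.5278
y₂ = k × 282 = 91 × 282 / 36 = 25662/36
≈ 712.83

712.83


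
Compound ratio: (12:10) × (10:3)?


Compound ratio = (12×10) : (10×3)
= 120:30
GCD = 30
= 4:1

4:1


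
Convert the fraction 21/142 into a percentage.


Percentage = (part / whole) × 100
= (21 / 142) × 100
≈ 14.79%

14.79%


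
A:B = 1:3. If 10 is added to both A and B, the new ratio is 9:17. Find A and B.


Let A = 1k, B = 3k.
(1k + 10) / (3k + 10) = 9/17
Cross-multiply: 17(1k + 10) = 9(3k + 10)
17k + 170 = 27k + 90
17k - 27k = 90 - 170
-10k = -80
k = -80/-10 = 8
A = 1×8 = 8, B = 3×8 = 24
= A = 8, B = 24

A = 8, B = 24


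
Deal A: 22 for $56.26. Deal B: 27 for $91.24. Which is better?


Deal A: $56.26/22 = $2.5573/unit
Deal B: $91.24/27 = $3.3793/unit
A is cheaper per unit
= Deal A

Deal A


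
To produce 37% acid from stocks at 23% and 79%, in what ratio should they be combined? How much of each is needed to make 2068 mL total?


Let x parts of 23% mix with y parts of 79%.
23x + 79y = 37(x + y)
23x + 79y = 37x + 37y
x(23 - 37) = y(37 - 79)
x/y = (79 - 37)/(37 - 23) = 42/14
Simplify: 3:1
Total parts = 4; one part = 2068/4 = 517.00 mL
23% solution: 3×517.00 = 1551.00 mL
79% solution: 1×517.00 = 517.00 mL
= ratio 3:1; 1551.00 mL and 517.00 mL

ratio 3:1; 1551.00 mL and 517.00 mL


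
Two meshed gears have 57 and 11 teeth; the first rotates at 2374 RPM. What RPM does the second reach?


Gear ratio = 57:11 = 57:11
RPM_B = RPM_A × (teeth_A / teeth_B)
= 2374 × (57/11)
= 12301.6 RPM

12301.6 RPM


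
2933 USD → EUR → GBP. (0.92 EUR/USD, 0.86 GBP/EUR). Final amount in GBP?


Step 1: 2933 USD × 0.92 = 2698.36 EUR
Step 2: 2698.36 EUR × 0.86 = 2320.59 GBP
Implied rate USD→GBP = 0.92 × 0.86 = 0.7912
= 2320.59 GBP

2320.59 GBP


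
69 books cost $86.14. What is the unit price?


Unit rate = total / quantity
= 86.14 / 69
= $1.25 per unit

$1.25 per unit


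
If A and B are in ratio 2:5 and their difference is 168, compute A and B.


Let A = 2k, B = 5k.
5k - 2k = 168
3k = 168 → k = 168/3 = 56
A = 2×56 = 112, B = 5×56 = 280
= A = 112, B = 280

A = 112, B = 280


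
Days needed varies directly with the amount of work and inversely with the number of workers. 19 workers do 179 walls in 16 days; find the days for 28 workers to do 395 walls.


Days ∝ work / workers, so d₂ = d₁ × (m₁/m₂) × (w₂/w₁)
Workers factor (inverse): 19/28 ≈ 0.6786
Work factor (direct): 395/179 ≈ 2.2067
d₂ = 16 × 19/28 × 395/179 = (16 × 19 × 395) / (28 × 179) = 120080/5012
≈ 23.96 days

23.96 days


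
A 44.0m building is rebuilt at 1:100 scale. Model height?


Model size = real / scale
= 44.0 / 100
= 0.4400 m

0.4400 m


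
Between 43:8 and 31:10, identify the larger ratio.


43/8 = 5.3750
31/10 = 3.1000
5.3750 > 3.1000, so 43:8 is greater
= 43:8

43:8


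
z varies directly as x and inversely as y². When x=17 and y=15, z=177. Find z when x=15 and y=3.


z = k·x/y²
Solve for k using the known point: k = z·y²/x = 177×225/17 = 39825/17 ≈ 2342.6471
Now evaluate at x=15, y=3:
z = k × 15 / 9 = (39825 × 15) / (17 × 9) = 597375/153
≈ 3904.4118

3904.4118
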